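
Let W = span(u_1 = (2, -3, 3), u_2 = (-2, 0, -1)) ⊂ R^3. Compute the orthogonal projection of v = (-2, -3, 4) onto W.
proj_W(v) = (-68/61, -255/61, 136/61)

Set up U = [u_1 | ... | u_2] ∈ R^(3×2). The projector onto W = col(U) is P = U (U^T U)^(-1) U^T.
Compute U^T U =
  [22, -7]
  [-7, 5],
and U^T v = (17, 0).
Solve U^T U · c = U^T v for the coefficients: c = (85/61, 119/61). The projection is proj_W(v) = U c.
Check: (v - proj_W(v)) · u_1 = 0  (should be 0).
Check: (v - proj_W(v)) · u_2 = 0  (should be 0).
Result: proj_W(v) = (-68/61, -255/61, 136/61).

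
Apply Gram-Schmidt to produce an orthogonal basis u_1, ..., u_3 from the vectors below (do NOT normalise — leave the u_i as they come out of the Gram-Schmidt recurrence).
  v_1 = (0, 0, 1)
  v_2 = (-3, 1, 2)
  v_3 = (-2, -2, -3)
Orthogonal basis:
  u_1 = (0, 0, 1)
  u_2 = (-3, 1, 0)
  u_3 = (-4/5, -12/5, 0)

Apply the Gram-Schmidt recurrence
  u_1 = v_1
  u_i = v_i − Σ_{j<i} ((v_i · u_j) / (u_j · u_j)) · u_j.

Step by step this gives:
  u_1 = (0, 0, 1)
  u_2 = (-3, 1, 0)
  u_3 = (-4/5, -12/5, 0)

Orthogonality check:
  u_2 · u_1 = 0 (should be 0)
  u_3 · u_1 = 0 (should be 0)
  u_3 · u_2 = 0 (should be 0)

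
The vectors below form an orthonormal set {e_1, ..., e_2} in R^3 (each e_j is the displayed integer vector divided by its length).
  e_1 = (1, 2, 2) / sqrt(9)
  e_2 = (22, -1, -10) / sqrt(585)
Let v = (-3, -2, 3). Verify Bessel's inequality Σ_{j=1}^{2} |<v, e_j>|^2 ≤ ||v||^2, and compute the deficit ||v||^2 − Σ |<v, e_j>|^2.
Σ |<v, e_j>|^2 = 989/65; ||v||^2 = 22; deficit = 441/65

Write each e_j = u_j / sqrt(<u_j, u_j>) where u_j is the displayed integer vector. Then <v, e_j> = <v, u_j> / sqrt(<u_j, u_j>), so |<v, e_j>|^2 = <v, u_j>^2 / <u_j, u_j>.
Coefficients: <v, e_1> = -1/sqrt(9), <v, e_2> = -94/sqrt(585).
Square and sum: Σ |<v, e_j>|^2 = 989/65.
Compute ||v||^2 = v·v = 22.
Deficit = 22 − 989/65 = 441/65 ≥ 0, confirming Bessel's inequality. (The deficit equals ||v − Σ <v,e_j> e_j||^2, the squared distance from v to span{e_j}.)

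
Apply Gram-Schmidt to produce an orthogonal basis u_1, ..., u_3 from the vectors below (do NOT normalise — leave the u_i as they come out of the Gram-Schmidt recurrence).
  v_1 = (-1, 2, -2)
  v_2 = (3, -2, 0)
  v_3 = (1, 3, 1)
Orthogonal basis:
  u_1 = (-1, 2, -2)
  u_2 = (20/9, -4/9, -14/9)
  u_3 = (26/17, 39/17, 26/17)

Apply the Gram-Schmidt recurrence
  u_1 = v_1
  u_i = v_i − Σ_{j<i} ((v_i · u_j) / (u_j · u_j)) · u_j.

Step by step this gives:
  u_1 = (-1, 2, -2)
  u_2 = (20/9, -4/9, -14/9)
  u_3 = (26/17, 39/17, 26/17)

Orthogonality check:
  u_2 · u_1 = 0 (should be 0)
  u_3 · u_1 = 0 (should be 0)
  u_3 · u_2 = 0 (should be 0)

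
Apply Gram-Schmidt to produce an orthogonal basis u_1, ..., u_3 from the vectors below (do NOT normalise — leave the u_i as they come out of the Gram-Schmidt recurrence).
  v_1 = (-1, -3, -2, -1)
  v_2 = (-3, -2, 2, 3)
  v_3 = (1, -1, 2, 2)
Orthogonal basis:
  u_1 = (-1, -3, -2, -1)
  u_2 = (-43/15, -8/5, 34/15, 47/15)
  u_3 = (693/386, -233/193, 121/193, 221/386)

Apply the Gram-Schmidt recurrence
  u_1 = v_1
  u_i = v_i − Σ_{j<i} ((v_i · u_j) / (u_j · u_j)) · u_j.

Step by step this gives:
  u_1 = (-1, -3, -2, -1)
  u_2 = (-43/15, -8/5, 34/15, 47/15)
  u_3 = (693/386, -233/193, 121/193, 221/386)

Orthogonality check:
  u_2 · u_1 = 0 (should be 0)
  u_3 · u_1 = 0 (should be 0)
  u_3 · u_2 = 0 (should be 0)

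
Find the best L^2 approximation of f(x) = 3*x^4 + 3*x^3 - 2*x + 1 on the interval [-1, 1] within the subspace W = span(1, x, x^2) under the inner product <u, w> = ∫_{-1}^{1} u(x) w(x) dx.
g(x) = 18*x^2/7 - x/5 + 26/35

The best approximation g ∈ W is the orthogonal projection of f onto W. Writing g = a_0 + a_1 x + a_2 x^2, the coefficients solve the normal equations G · a = b where
  G_{ij} = <φ_i, φ_j> and b_i = <f, φ_i>, with φ_0 = 1, φ_1 = x, φ_2 = x^2.
G =
  [2, 0, 2/3]
  [0, 2/3, 0]
  [2/3, 0, 2/5],
b = (16/5, -2/15, 32/21).
Solving gives a_0 = 26/35, a_1 = -1/5, a_2 = 18/7, so
  g(x) = 18*x^2/7 - x/5 + 26/35.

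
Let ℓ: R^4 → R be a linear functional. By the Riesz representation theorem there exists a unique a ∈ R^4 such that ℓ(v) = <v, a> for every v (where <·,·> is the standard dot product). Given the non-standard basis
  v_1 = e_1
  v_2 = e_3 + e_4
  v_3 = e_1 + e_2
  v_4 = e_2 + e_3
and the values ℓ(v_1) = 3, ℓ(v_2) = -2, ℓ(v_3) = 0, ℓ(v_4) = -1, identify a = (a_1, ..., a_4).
a = (3, -3, 2, -4)

Write a = (a_1, ..., a_4) in the standard basis. For each basis vector v_i, ℓ(v_i) = <v_i, a> is a linear equation in the a_j's. Collect the n equations into a matrix system V a = ℓ, where row i of V is v_i (expressed in the standard basis). Since V is invertible (lower-triangular with 1s on the diagonal, up to permutation), solve by back-substitution:
  V =
[[1, 0, 0, 0],
 [0, 0, 1, 1],
 [1, 1, 0, 0],
 [0, 1, 1, 0]]
  V a = (3, -2, 0, -1)
Solving gives a = (3, -3, 2, -4).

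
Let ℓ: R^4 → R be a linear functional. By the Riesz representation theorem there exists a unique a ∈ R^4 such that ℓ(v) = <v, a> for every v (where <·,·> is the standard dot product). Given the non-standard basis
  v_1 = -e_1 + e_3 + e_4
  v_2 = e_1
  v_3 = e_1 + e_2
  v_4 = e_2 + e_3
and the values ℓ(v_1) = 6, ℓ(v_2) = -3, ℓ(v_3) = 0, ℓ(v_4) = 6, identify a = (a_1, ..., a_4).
a = (-3, 3, 3, 0)

Write a = (a_1, ..., a_4) in the standard basis. For each basis vector v_i, ℓ(v_i) = <v_i, a> is a linear equation in the a_j's. Collect the n equations into a matrix system V a = ℓ, where row i of V is v_i (expressed in the standard basis). Since V is invertible (lower-triangular with 1s on the diagonal, up to permutation), solve by back-substitution:
  V =
[[-1, 0, 1, 1],
 [1, 0, 0, 0],
 [1, 1, 0, 0],
 [0, 1, 1, 0]]
  V a = (6, -3, 0, 6)
Solving gives a = (-3, 3, 3, 0).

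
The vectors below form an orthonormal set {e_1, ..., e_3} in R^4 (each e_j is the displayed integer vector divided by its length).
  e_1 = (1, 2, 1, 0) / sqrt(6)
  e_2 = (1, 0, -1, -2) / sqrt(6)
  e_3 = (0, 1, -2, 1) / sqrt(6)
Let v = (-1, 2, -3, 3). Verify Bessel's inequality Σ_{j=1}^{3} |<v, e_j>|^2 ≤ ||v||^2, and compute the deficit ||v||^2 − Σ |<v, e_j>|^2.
Σ |<v, e_j>|^2 = 137/6; ||v||^2 = 23; deficit = 1/6

Write each e_j = u_j / sqrt(<u_j, u_j>) where u_j is the displayed integer vector. Then <v, e_j> = <v, u_j> / sqrt(<u_j, u_j>), so |<v, e_j>|^2 = <v, u_j>^2 / <u_j, u_j>.
Coefficients: <v, e_1> = 0/sqrt(6), <v, e_2> = -4/sqrt(6), <v, e_3> = 11/sqrt(6).
Square and sum: Σ |<v, e_j>|^2 = 137/6.
Compute ||v||^2 = v·v = 23.
Deficit = 23 − 137/6 = 1/6 ≥ 0, confirming Bessel's inequality. (The deficit equals ||v − Σ <v,e_j> e_j||^2, the squared distance from v to span{e_j}.)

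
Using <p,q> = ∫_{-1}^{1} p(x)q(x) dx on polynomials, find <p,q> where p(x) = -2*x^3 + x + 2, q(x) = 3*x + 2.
<p,q> = 38/5

Expand the product: p(x)·q(x) = -6*x^4 - 4*x^3 + 3*x^2 + 8*x + 4.
∫_{-1}^{1} of each monomial x^k gives [2/(k+1) if k even, 0 if k odd]. Integrating term-by-term (or equivalently evaluating the antiderivative F(x) = -6*x^5/5 - x^4 + x^3 + 4*x^2 + 4*x at the endpoints):
  F(1) − F(−1) = 34/5 − (-4/5) = 38/5.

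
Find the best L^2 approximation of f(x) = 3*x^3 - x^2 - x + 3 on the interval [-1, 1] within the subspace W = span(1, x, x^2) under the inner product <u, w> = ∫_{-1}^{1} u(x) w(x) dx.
g(x) = -x^2 + 4*x/5 + 3

The best approximation g ∈ W is the orthogonal projection of f onto W. Writing g = a_0 + a_1 x + a_2 x^2, the coefficients solve the normal equations G · a = b where
  G_{ij} = <φ_i, φ_j> and b_i = <f, φ_i>, with φ_0 = 1, φ_1 = x, φ_2 = x^2.
G =
  [2, 0, 2/3]
  [0, 2/3, 0]
  [2/3, 0, 2/5],
b = (16/3, 8/15, 8/5).
Solving gives a_0 = 3, a_1 = 4/5, a_2 = -1, so
  g(x) = -x^2 + 4*x/5 + 3.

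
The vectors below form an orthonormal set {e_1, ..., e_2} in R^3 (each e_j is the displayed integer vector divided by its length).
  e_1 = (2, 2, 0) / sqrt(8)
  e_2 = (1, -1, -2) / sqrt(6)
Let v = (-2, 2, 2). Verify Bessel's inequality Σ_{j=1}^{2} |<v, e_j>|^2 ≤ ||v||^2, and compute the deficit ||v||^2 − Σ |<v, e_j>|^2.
Σ |<v, e_j>|^2 = 32/3; ||v||^2 = 12; deficit = 4/3

Write each e_j = u_j / sqrt(<u_j, u_j>) where u_j is the displayed integer vector. Then <v, e_j> = <v, u_j> / sqrt(<u_j, u_j>), so |<v, e_j>|^2 = <v, u_j>^2 / <u_j, u_j>.
Coefficients: <v, e_1> = 0/sqrt(8), <v, e_2> = -8/sqrt(6).
Square and sum: Σ |<v, e_j>|^2 = 32/3.
Compute ||v||^2 = v·v = 12.
Deficit = 12 − 32/3 = 4/3 ≥ 0, confirming Bessel's inequality. (The deficit equals ||v − Σ <v,e_j> e_j||^2, the squared distance from v to span{e_j}.)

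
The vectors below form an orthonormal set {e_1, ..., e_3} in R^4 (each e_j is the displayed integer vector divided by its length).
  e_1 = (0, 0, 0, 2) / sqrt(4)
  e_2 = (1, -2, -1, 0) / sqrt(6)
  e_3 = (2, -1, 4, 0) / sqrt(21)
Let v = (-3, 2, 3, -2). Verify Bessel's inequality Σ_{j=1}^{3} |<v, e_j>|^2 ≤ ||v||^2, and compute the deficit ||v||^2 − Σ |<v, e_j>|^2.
Σ |<v, e_j>|^2 = 150/7; ||v||^2 = 26; deficit = 32/7

Write each e_j = u_j / sqrt(<u_j, u_j>) where u_j is the displayed integer vector. Then <v, e_j> = <v, u_j> / sqrt(<u_j, u_j>), so |<v, e_j>|^2 = <v, u_j>^2 / <u_j, u_j>.
Coefficients: <v, e_1> = -4/sqrt(4), <v, e_2> = -10/sqrt(6), <v, e_3> = 4/sqrt(21).
Square and sum: Σ |<v, e_j>|^2 = 150/7.
Compute ||v||^2 = v·v = 26.
Deficit = 26 − 150/7 = 32/7 ≥ 0, confirming Bessel's inequality. (The deficit equals ||v − Σ <v,e_j> e_j||^2, the squared distance from v to span{e_j}.)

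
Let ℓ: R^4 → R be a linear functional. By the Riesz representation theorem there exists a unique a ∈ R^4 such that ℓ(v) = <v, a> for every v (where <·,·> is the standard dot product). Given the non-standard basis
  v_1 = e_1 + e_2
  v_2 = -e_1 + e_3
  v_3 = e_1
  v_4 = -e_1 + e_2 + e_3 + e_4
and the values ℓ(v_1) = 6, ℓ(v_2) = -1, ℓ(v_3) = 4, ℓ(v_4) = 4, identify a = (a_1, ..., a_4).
a = (4, 2, 3, 3)

Write a = (a_1, ..., a_4) in the standard basis. For each basis vector v_i, ℓ(v_i) = <v_i, a> is a linear equation in the a_j's. Collect the n equations into a matrix system V a = ℓ, where row i of V is v_i (expressed in the standard basis). Since V is invertible (lower-triangular with 1s on the diagonal, up to permutation), solve by back-substitution:
  V =
[[1, 1, 0, 0],
 [-1, 0, 1, 0],
 [1, 0, 0, 0],
 [-1, 1, 1, 1]]
  V a = (6, -1, 4, 4)
Solving gives a = (4, 2, 3, 3).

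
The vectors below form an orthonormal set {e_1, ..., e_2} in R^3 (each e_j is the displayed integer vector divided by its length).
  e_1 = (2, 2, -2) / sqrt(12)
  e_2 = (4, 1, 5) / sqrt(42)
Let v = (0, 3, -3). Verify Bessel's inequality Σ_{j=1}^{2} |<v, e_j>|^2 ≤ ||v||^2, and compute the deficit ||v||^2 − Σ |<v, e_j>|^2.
Σ |<v, e_j>|^2 = 108/7; ||v||^2 = 18; deficit = 18/7

Write each e_j = u_j / sqrt(<u_j, u_j>) where u_j is the displayed integer vector. Then <v, e_j> = <v, u_j> / sqrt(<u_j, u_j>), so |<v, e_j>|^2 = <v, u_j>^2 / <u_j, u_j>.
Coefficients: <v, e_1> = 12/sqrt(12), <v, e_2> = -12/sqrt(42).
Square and sum: Σ |<v, e_j>|^2 = 108/7.
Compute ||v||^2 = v·v = 18.
Deficit = 18 − 108/7 = 18/7 ≥ 0, confirming Bessel's inequality. (The deficit equals ||v − Σ <v,e_j> e_j||^2, the squared distance from v to span{e_j}.)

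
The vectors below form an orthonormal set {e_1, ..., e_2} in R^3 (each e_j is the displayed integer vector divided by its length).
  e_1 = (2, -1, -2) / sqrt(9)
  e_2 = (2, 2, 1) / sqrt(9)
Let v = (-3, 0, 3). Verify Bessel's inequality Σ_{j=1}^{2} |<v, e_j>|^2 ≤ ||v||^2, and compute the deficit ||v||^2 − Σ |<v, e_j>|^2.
Σ |<v, e_j>|^2 = 17; ||v||^2 = 18; deficit = 1

Write each e_j = u_j / sqrt(<u_j, u_j>) where u_j is the displayed integer vector. Then <v, e_j> = <v, u_j> / sqrt(<u_j, u_j>), so |<v, e_j>|^2 = <v, u_j>^2 / <u_j, u_j>.
Coefficients: <v, e_1> = -12/sqrt(9), <v, e_2> = -3/sqrt(9).
Square and sum: Σ |<v, e_j>|^2 = 17.
Compute ||v||^2 = v·v = 18.
Deficit = 18 − 17 = 1 ≥ 0, confirming Bessel's inequality. (The deficit equals ||v − Σ <v,e_j> e_j||^2, the squared distance from v to span{e_j}.)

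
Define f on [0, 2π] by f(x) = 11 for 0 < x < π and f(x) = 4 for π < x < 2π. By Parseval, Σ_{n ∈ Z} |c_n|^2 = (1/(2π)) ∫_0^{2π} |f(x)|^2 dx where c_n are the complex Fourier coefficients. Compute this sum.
Σ |c_n|^2 = 137/2

Parseval equates the L^2 energy of f (normalised by 1/(2π)) with the ℓ^2 sum of its Fourier coefficients: (1/(2π)) ∫_0^{2π} |f|^2 = Σ |c_n|^2.
Compute the left side: (1/(2π)) [∫_0^π 11^2 dx + ∫_π^{2π} 4^2 dx] = (1/(2π)) · (121π + 16π) = (121 + 16)/2 = 137/2.
So Σ_{n ∈ Z} |c_n|^2 = 137/2.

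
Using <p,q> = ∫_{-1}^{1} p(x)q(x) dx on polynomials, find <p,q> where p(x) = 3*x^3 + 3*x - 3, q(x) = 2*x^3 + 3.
<p,q> = -486/35

Expand the product: p(x)·q(x) = 6*x^6 + 6*x^4 + 3*x^3 + 9*x - 9.
∫_{-1}^{1} of each monomial x^k gives [2/(k+1) if k even, 0 if k odd]. Integrating term-by-term (or equivalently evaluating the antiderivative F(x) = 6*x^7/7 + 6*x^5/5 + 3*x^4/4 + 9*x^2/2 - 9*x at the endpoints):
  F(1) − F(−1) = -237/140 − (1707/140) = -486/35.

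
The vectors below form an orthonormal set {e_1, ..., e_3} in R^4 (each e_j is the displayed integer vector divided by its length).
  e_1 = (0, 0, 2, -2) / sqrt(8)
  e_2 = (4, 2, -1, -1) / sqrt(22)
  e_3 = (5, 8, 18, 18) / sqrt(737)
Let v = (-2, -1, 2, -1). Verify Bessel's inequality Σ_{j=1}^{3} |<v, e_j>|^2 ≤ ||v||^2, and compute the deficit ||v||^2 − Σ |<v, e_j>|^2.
Σ |<v, e_j>|^2 = 10; ||v||^2 = 10; deficit = 0

Write each e_j = u_j / sqrt(<u_j, u_j>) where u_j is the displayed integer vector. Then <v, e_j> = <v, u_j> / sqrt(<u_j, u_j>), so |<v, e_j>|^2 = <v, u_j>^2 / <u_j, u_j>.
Coefficients: <v, e_1> = 6/sqrt(8), <v, e_2> = -11/sqrt(22), <v, e_3> = 0/sqrt(737).
Square and sum: Σ |<v, e_j>|^2 = 10.
Compute ||v||^2 = v·v = 10.
Deficit = 10 − 10 = 0 ≥ 0, confirming Bessel's inequality. (The deficit equals ||v − Σ <v,e_j> e_j||^2, the squared distance from v to span{e_j}.)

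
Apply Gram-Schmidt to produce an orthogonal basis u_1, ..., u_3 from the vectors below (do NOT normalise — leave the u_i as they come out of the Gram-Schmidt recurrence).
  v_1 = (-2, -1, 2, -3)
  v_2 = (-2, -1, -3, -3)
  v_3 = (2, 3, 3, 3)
Orthogonal basis:
  u_1 = (-2, -1, 2, -3)
  u_2 = (-10/9, -5/9, -35/9, -5/3)
  u_3 = (-2/7, 13/7, 0, -3/7)

Apply the Gram-Schmidt recurrence
  u_1 = v_1
  u_i = v_i − Σ_{j<i} ((v_i · u_j) / (u_j · u_j)) · u_j.

Step by step this gives:
  u_1 = (-2, -1, 2, -3)
  u_2 = (-10/9, -5/9, -35/9, -5/3)
  u_3 = (-2/7, 13/7, 0, -3/7)

Orthogonality check:
  u_2 · u_1 = 0 (should be 0)
  u_3 · u_1 = 0 (should be 0)
  u_3 · u_2 = 0 (should be 0)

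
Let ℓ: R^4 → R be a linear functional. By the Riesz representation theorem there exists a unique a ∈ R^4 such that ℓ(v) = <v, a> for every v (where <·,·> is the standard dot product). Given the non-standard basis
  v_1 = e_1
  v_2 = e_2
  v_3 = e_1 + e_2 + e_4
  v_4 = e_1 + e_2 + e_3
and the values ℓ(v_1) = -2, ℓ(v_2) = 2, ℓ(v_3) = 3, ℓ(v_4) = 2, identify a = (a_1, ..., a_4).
a = (-2, 2, 2, 3)

Write a = (a_1, ..., a_4) in the standard basis. For each basis vector v_i, ℓ(v_i) = <v_i, a> is a linear equation in the a_j's. Collect the n equations into a matrix system V a = ℓ, where row i of V is v_i (expressed in the standard basis). Since V is invertible (lower-triangular with 1s on the diagonal, up to permutation), solve by back-substitution:
  V =
[[1, 0, 0, 0],
 [0, 1, 0, 0],
 [1, 1, 0, 1],
 [1, 1, 1, 0]]
  V a = (-2, 2, 3, 2)
Solving gives a = (-2, 2, 2, 3).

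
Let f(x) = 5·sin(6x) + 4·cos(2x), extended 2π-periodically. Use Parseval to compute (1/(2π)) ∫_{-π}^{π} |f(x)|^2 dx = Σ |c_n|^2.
Σ |c_n|^2 = 41/2

Expand |f|^2 and use orthogonality of {sin(nx), cos(mx)} on [-π, π]:
  ∫_{-π}^{π} sin(nx)^2 dx = π, ∫ cos(mx)^2 dx = π, and cross terms integrate to 0.
So ∫_{-π}^{π} f(x)^2 dx = 5^2 · π + 4^2 · π = (25 + 16)π.
Divide by 2π: (25 + 16)/2 = 41/2.
By Parseval, this equals Σ |c_n|^2.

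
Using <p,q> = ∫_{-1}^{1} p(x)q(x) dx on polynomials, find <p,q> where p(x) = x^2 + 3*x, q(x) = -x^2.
<p,q> = -2/5

Expand the product: p(x)·q(x) = -x^4 - 3*x^3.
∫_{-1}^{1} of each monomial x^k gives [2/(k+1) if k even, 0 if k odd]. Integrating term-by-term (or equivalently evaluating the antiderivative F(x) = -x^5/5 - 3*x^4/4 at the endpoints):
  F(1) − F(−1) = -19/20 − (-11/20) = -2/5.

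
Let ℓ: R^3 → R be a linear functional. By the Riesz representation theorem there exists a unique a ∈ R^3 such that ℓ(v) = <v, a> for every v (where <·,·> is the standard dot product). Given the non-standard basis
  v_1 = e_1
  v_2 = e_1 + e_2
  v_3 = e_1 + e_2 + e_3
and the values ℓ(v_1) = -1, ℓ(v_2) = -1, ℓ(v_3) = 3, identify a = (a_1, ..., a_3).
a = (-1, 0, 4)

Write a = (a_1, ..., a_3) in the standard basis. For each basis vector v_i, ℓ(v_i) = <v_i, a> is a linear equation in the a_j's. Collect the n equations into a matrix system V a = ℓ, where row i of V is v_i (expressed in the standard basis). Since V is invertible (lower-triangular with 1s on the diagonal, up to permutation), solve by back-substitution:
  V =
[[1, 0, 0],
 [1, 1, 0],
 [1, 1, 1]]
  V a = (-1, -1, 3)
Solving gives a = (-1, 0, 4).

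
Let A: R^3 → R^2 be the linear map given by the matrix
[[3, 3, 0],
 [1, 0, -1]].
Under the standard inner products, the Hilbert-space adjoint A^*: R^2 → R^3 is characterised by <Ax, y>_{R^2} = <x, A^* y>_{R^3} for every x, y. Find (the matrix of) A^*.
A^* = A^T =
[[3, 1],
 [3, 0],
 [0, -1]]

For real matrices with standard dot products, the defining identity <Ax, y> = <x, A^* y> gives (Ax)^T y = x^T (A^*) y, i.e. x^T A^T y = x^T (A^*) y. Since this holds for all x, y, we must have A^* = A^T. Therefore
A^* =
[[3, 1],
 [3, 0],
 [0, -1]].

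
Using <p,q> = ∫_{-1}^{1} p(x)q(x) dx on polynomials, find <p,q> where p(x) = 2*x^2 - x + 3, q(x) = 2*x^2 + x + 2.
<p,q> = 98/5

Expand the product: p(x)·q(x) = 4*x^4 + 9*x^2 + x + 6.
∫_{-1}^{1} of each monomial x^k gives [2/(k+1) if k even, 0 if k odd]. Integrating term-by-term (or equivalently evaluating the antiderivative F(x) = 4*x^5/5 + 3*x^3 + x^2/2 + 6*x at the endpoints):
  F(1) − F(−1) = 103/10 − (-93/10) = 98/5.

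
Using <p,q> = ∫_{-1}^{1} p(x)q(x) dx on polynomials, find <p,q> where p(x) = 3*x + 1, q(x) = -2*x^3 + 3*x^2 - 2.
<p,q> = -22/5

Expand the product: p(x)·q(x) = -6*x^4 + 7*x^3 + 3*x^2 - 6*x - 2.
∫_{-1}^{1} of each monomial x^k gives [2/(k+1) if k even, 0 if k odd]. Integrating term-by-term (or equivalently evaluating the antiderivative F(x) = -6*x^5/5 + 7*x^4/4 + x^3 - 3*x^2 - 2*x at the endpoints):
  F(1) − F(−1) = -69/20 − (19/20) = -22/5.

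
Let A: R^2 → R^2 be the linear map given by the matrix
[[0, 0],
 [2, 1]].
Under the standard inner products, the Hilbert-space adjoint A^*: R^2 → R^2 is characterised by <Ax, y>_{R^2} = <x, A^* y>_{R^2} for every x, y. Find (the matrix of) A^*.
A^* = A^T =
[[0, 2],
 [0, 1]]

For real matrices with standard dot products, the defining identity <Ax, y> = <x, A^* y> gives (Ax)^T y = x^T (A^*) y, i.e. x^T A^T y = x^T (A^*) y. Since this holds for all x, y, we must have A^* = A^T. Therefore
A^* =
[[0, 2],
 [0, 1]].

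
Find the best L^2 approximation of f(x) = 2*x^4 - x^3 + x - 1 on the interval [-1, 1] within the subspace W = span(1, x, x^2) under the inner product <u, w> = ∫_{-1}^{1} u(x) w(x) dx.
g(x) = 12*x^2/7 + 2*x/5 - 41/35

The best approximation g ∈ W is the orthogonal projection of f onto W. Writing g = a_0 + a_1 x + a_2 x^2, the coefficients solve the normal equations G · a = b where
  G_{ij} = <φ_i, φ_j> and b_i = <f, φ_i>, with φ_0 = 1, φ_1 = x, φ_2 = x^2.
G =
  [2, 0, 2/3]
  [0, 2/3, 0]
  [2/3, 0, 2/5],
b = (-6/5, 4/15, -2/21).
Solving gives a_0 = -41/35, a_1 = 2/5, a_2 = 12/7, so
  g(x) = 12*x^2/7 + 2*x/5 - 41/35.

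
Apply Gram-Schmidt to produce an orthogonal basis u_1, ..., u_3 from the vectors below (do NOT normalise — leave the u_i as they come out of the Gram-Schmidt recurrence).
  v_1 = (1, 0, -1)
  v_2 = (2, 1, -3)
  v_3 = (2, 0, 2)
Orthogonal basis:
  u_1 = (1, 0, -1)
  u_2 = (-1/2, 1, -1/2)
  u_3 = (4/3, 4/3, 4/3)

Apply the Gram-Schmidt recurrence
  u_1 = v_1
  u_i = v_i − Σ_{j<i} ((v_i · u_j) / (u_j · u_j)) · u_j.

Step by step this gives:
  u_1 = (1, 0, -1)
  u_2 = (-1/2, 1, -1/2)
  u_3 = (4/3, 4/3, 4/3)

Orthogonality check:
  u_2 · u_1 = 0 (should be 0)
  u_3 · u_1 = 0 (should be 0)
  u_3 · u_2 = 0 (should be 0)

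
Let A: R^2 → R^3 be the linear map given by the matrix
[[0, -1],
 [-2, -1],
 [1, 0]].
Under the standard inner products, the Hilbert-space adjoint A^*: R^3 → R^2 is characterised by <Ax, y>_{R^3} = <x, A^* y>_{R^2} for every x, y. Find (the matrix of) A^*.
A^* = A^T =
[[0, -2, 1],
 [-1, -1, 0]]

For real matrices with standard dot products, the defining identity <Ax, y> = <x, A^* y> gives (Ax)^T y = x^T (A^*) y, i.e. x^T A^T y = x^T (A^*) y. Since this holds for all x, y, we must have A^* = A^T. Therefore
A^* =
[[0, -2, 1],
 [-1, -1, 0]].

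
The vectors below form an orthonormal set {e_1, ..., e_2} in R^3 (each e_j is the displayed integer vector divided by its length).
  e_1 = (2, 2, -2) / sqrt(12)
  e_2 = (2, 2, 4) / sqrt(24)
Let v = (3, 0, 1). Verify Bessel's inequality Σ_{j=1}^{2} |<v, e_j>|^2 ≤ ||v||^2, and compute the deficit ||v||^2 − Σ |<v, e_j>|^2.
Σ |<v, e_j>|^2 = 11/2; ||v||^2 = 10; deficit = 9/2

Write each e_j = u_j / sqrt(<u_j, u_j>) where u_j is the displayed integer vector. Then <v, e_j> = <v, u_j> / sqrt(<u_j, u_j>), so |<v, e_j>|^2 = <v, u_j>^2 / <u_j, u_j>.
Coefficients: <v, e_1> = 4/sqrt(12), <v, e_2> = 10/sqrt(24).
Square and sum: Σ |<v, e_j>|^2 = 11/2.
Compute ||v||^2 = v·v = 10.
Deficit = 10 − 11/2 = 9/2 ≥ 0, confirming Bessel's inequality. (The deficit equals ||v − Σ <v,e_j> e_j||^2, the squared distance from v to span{e_j}.)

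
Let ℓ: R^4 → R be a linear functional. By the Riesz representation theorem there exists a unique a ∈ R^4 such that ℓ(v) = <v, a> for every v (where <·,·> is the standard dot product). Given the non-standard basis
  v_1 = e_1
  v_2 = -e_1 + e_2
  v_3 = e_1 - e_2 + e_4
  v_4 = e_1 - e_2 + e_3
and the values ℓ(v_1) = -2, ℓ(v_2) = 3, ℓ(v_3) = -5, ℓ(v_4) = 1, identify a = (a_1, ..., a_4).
a = (-2, 1, 4, -2)

Write a = (a_1, ..., a_4) in the standard basis. For each basis vector v_i, ℓ(v_i) = <v_i, a> is a linear equation in the a_j's. Collect the n equations into a matrix system V a = ℓ, where row i of V is v_i (expressed in the standard basis). Since V is invertible (lower-triangular with 1s on the diagonal, up to permutation), solve by back-substitution:
  V =
[[1, 0, 0, 0],
 [-1, 1, 0, 0],
 [1, -1, 0, 1],
 [1, -1, 1, 0]]
  V a = (-2, 3, -5, 1)
Solving gives a = (-2, 1, 4, -2).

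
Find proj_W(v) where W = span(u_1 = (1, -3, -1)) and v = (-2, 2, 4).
proj_W(v) = (-12/11, 36/11, 12/11)

Set up U = [u_1 | ... | u_1] ∈ R^(3×1). The projector onto W = col(U) is P = U (U^T U)^(-1) U^T.
Compute U^T U =
  [11],
and U^T v = (-12).
Solve U^T U · c = U^T v for the coefficients: c = (-12/11). The projection is proj_W(v) = U c.
Check: (v - proj_W(v)) · u_1 = 0  (should be 0).
Result: proj_W(v) = (-12/11, 36/11, 12/11).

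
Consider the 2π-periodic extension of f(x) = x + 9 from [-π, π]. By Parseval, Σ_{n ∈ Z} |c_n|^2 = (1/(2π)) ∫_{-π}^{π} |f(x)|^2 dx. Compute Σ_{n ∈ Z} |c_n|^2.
Σ |c_n|^2 = π^2/3 + 81

Expand and integrate term by term over [-π, π]:
  ∫ (x)^2 dx = 1·(2π^3/3); ∫ 2·1·(9)·x dx = 0 (odd integrand); ∫ 9^2 dx = 81·2π.
So (1/(2π)) ∫_{-π}^{π} (x + 9)^2 dx = 1π^2/3 + 81 = π^2/3 + 81.
Parseval ⇒ Σ |c_n|^2 = π^2/3 + 81.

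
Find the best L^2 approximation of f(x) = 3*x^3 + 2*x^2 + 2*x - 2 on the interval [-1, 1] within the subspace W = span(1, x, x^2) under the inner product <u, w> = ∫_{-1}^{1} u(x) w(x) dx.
g(x) = 2*x^2 + 19*x/5 - 2

The best approximation g ∈ W is the orthogonal projection of f onto W. Writing g = a_0 + a_1 x + a_2 x^2, the coefficients solve the normal equations G · a = b where
  G_{ij} = <φ_i, φ_j> and b_i = <f, φ_i>, with φ_0 = 1, φ_1 = x, φ_2 = x^2.
G =
  [2, 0, 2/3]
  [0, 2/3, 0]
  [2/3, 0, 2/5],
b = (-8/3, 38/15, -8/15).
Solving gives a_0 = -2, a_1 = 19/5, a_2 = 2, so
  g(x) = 2*x^2 + 19*x/5 - 2.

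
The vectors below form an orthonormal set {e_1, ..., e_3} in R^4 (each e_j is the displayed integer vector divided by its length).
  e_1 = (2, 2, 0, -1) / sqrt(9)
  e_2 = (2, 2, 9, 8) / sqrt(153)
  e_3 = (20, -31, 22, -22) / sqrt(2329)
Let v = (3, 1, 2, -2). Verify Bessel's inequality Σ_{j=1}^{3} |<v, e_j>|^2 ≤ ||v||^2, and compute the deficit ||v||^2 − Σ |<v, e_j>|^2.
Σ |<v, e_j>|^2 = 2417/137; ||v||^2 = 18; deficit = 49/137

Write each e_j = u_j / sqrt(<u_j, u_j>) where u_j is the displayed integer vector. Then <v, e_j> = <v, u_j> / sqrt(<u_j, u_j>), so |<v, e_j>|^2 = <v, u_j>^2 / <u_j, u_j>.
Coefficients: <v, e_1> = 10/sqrt(9), <v, e_2> = 10/sqrt(153), <v, e_3> = 117/sqrt(2329).
Square and sum: Σ |<v, e_j>|^2 = 2417/137.
Compute ||v||^2 = v·v = 18.
Deficit = 18 − 2417/137 = 49/137 ≥ 0, confirming Bessel's inequality. (The deficit equals ||v − Σ <v,e_j> e_j||^2, the squared distance from v to span{e_j}.)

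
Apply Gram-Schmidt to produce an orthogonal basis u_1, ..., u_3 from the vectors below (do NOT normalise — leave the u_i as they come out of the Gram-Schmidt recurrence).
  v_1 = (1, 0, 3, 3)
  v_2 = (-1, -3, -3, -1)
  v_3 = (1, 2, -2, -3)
Orthogonal basis:
  u_1 = (1, 0, 3, 3)
  u_2 = (-6/19, -3, -18/19, 20/19)
  u_3 = (321/211, -10/211, -92/211, -15/211)

Apply the Gram-Schmidt recurrence
  u_1 = v_1
  u_i = v_i − Σ_{j<i} ((v_i · u_j) / (u_j · u_j)) · u_j.

Step by step this gives:
  u_1 = (1, 0, 3, 3)
  u_2 = (-6/19, -3, -18/19, 20/19)
  u_3 = (321/211, -10/211, -92/211, -15/211)

Orthogonality check:
  u_2 · u_1 = 0 (should be 0)
  u_3 · u_1 = 0 (should be 0)
  u_3 · u_2 = 0 (should be 0)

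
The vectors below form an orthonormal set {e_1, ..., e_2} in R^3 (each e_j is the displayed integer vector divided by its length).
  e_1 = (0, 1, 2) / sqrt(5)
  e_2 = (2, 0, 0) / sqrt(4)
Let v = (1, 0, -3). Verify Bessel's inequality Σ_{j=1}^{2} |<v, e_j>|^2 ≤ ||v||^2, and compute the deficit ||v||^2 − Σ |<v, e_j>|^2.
Σ |<v, e_j>|^2 = 41/5; ||v||^2 = 10; deficit = 9/5

Write each e_j = u_j / sqrt(<u_j, u_j>) where u_j is the displayed integer vector. Then <v, e_j> = <v, u_j> / sqrt(<u_j, u_j>), so |<v, e_j>|^2 = <v, u_j>^2 / <u_j, u_j>.
Coefficients: <v, e_1> = -6/sqrt(5), <v, e_2> = 2/sqrt(4).
Square and sum: Σ |<v, e_j>|^2 = 41/5.
Compute ||v||^2 = v·v = 10.
Deficit = 10 − 41/5 = 9/5 ≥ 0, confirming Bessel's inequality. (The deficit equals ||v − Σ <v,e_j> e_j||^2, the squared distance from v to span{e_j}.)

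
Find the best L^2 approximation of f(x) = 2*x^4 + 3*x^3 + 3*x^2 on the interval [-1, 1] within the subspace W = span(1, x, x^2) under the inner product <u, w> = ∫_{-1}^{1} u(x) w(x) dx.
g(x) = 33*x^2/7 + 9*x/5 - 6/35

The best approximation g ∈ W is the orthogonal projection of f onto W. Writing g = a_0 + a_1 x + a_2 x^2, the coefficients solve the normal equations G · a = b where
  G_{ij} = <φ_i, φ_j> and b_i = <f, φ_i>, with φ_0 = 1, φ_1 = x, φ_2 = x^2.
G =
  [2, 0, 2/3]
  [0, 2/3, 0]
  [2/3, 0, 2/5],
b = (14/5, 6/5, 62/35).
Solving gives a_0 = -6/35, a_1 = 9/5, a_2 = 33/7, so
  g(x) = 33*x^2/7 + 9*x/5 - 6/35.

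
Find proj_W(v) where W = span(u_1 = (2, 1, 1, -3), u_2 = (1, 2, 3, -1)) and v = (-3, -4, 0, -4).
proj_W(v) = (3/5, -6/5, -11/5, -7/5)

Set up U = [u_1 | ... | u_2] ∈ R^(4×2). The projector onto W = col(U) is P = U (U^T U)^(-1) U^T.
Compute U^T U =
  [15, 10]
  [10, 15],
and U^T v = (2, -7).
Solve U^T U · c = U^T v for the coefficients: c = (4/5, -1). The projection is proj_W(v) = U c.
Check: (v - proj_W(v)) · u_1 = 0  (should be 0).
Check: (v - proj_W(v)) · u_2 = 0  (should be 0).
Result: proj_W(v) = (3/5, -6/5, -11/5, -7/5).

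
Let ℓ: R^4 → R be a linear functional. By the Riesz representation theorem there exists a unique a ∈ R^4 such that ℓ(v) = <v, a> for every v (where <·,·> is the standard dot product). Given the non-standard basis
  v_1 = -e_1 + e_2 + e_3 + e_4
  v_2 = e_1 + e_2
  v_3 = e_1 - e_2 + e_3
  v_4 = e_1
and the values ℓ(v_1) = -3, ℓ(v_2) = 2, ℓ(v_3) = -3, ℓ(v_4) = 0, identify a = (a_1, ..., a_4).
a = (0, 2, -1, -4)

Write a = (a_1, ..., a_4) in the standard basis. For each basis vector v_i, ℓ(v_i) = <v_i, a> is a linear equation in the a_j's. Collect the n equations into a matrix system V a = ℓ, where row i of V is v_i (expressed in the standard basis). Since V is invertible (lower-triangular with 1s on the diagonal, up to permutation), solve by back-substitution:
  V =
[[-1, 1, 1, 1],
 [1, 1, 0, 0],
 [1, -1, 1, 0],
 [1, 0, 0, 0]]
  V a = (-3, 2, -3, 0)
Solving gives a = (0, 2, -1, -4).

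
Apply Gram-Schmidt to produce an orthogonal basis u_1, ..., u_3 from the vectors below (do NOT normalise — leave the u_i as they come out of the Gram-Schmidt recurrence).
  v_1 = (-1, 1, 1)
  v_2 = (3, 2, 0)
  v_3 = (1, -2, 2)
Orthogonal basis:
  u_1 = (-1, 1, 1)
  u_2 = (8/3, 7/3, 1/3)
  u_3 = (18/19, -27/19, 45/19)

Apply the Gram-Schmidt recurrence
  u_1 = v_1
  u_i = v_i − Σ_{j<i} ((v_i · u_j) / (u_j · u_j)) · u_j.

Step by step this gives:
  u_1 = (-1, 1, 1)
  u_2 = (8/3, 7/3, 1/3)
  u_3 = (18/19, -27/19, 45/19)

Orthogonality check:
  u_2 · u_1 = 0 (should be 0)
  u_3 · u_1 = 0 (should be 0)
  u_3 · u_2 = 0 (should be 0)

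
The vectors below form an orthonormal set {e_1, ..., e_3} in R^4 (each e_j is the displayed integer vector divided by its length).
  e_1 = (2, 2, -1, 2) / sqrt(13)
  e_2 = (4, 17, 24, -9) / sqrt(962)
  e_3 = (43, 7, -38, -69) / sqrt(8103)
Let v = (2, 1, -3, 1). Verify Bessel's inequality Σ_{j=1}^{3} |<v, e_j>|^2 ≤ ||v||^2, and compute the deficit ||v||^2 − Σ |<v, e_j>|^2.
Σ |<v, e_j>|^2 = 1089/73; ||v||^2 = 15; deficit = 6/73

Write each e_j = u_j / sqrt(<u_j, u_j>) where u_j is the displayed integer vector. Then <v, e_j> = <v, u_j> / sqrt(<u_j, u_j>), so |<v, e_j>|^2 = <v, u_j>^2 / <u_j, u_j>.
Coefficients: <v, e_1> = 11/sqrt(13), <v, e_2> = -56/sqrt(962), <v, e_3> = 138/sqrt(8103).
Square and sum: Σ |<v, e_j>|^2 = 1089/73.
Compute ||v||^2 = v·v = 15.
Deficit = 15 − 1089/73 = 6/73 ≥ 0, confirming Bessel's inequality. (The deficit equals ||v − Σ <v,e_j> e_j||^2, the squared distance from v to span{e_j}.)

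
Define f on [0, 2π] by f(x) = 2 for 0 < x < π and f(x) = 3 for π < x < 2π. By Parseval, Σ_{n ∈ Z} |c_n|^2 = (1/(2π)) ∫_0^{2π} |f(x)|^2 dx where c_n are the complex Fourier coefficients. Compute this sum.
Σ |c_n|^2 = 13/2

Parseval equates the L^2 energy of f (normalised by 1/(2π)) with the ℓ^2 sum of its Fourier coefficients: (1/(2π)) ∫_0^{2π} |f|^2 = Σ |c_n|^2.
Compute the left side: (1/(2π)) [∫_0^π 2^2 dx + ∫_π^{2π} 3^2 dx] = (1/(2π)) · (4π + 9π) = (4 + 9)/2 = 13/2.
So Σ_{n ∈ Z} |c_n|^2 = 13/2.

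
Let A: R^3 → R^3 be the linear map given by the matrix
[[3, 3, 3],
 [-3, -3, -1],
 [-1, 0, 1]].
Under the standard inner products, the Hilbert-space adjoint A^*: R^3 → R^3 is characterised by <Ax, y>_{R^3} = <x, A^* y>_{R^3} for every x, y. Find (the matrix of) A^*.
A^* = A^T =
[[3, -3, -1],
 [3, -3, 0],
 [3, -1, 1]]

For real matrices with standard dot products, the defining identity <Ax, y> = <x, A^* y> gives (Ax)^T y = x^T (A^*) y, i.e. x^T A^T y = x^T (A^*) y. Since this holds for all x, y, we must have A^* = A^T. Therefore
A^* =
[[3, -3, -1],
 [3, -3, 0],
 [3, -1, 1]].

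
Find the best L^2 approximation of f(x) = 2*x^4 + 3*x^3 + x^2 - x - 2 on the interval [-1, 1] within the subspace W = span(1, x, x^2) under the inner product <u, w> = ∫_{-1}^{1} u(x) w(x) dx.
g(x) = 19*x^2/7 + 4*x/5 - 76/35

The best approximation g ∈ W is the orthogonal projection of f onto W. Writing g = a_0 + a_1 x + a_2 x^2, the coefficients solve the normal equations G · a = b where
  G_{ij} = <φ_i, φ_j> and b_i = <f, φ_i>, with φ_0 = 1, φ_1 = x, φ_2 = x^2.
G =
  [2, 0, 2/3]
  [0, 2/3, 0]
  [2/3, 0, 2/5],
b = (-38/15, 8/15, -38/105).
Solving gives a_0 = -76/35, a_1 = 4/5, a_2 = 19/7, so
  g(x) = 19*x^2/7 + 4*x/5 - 76/35.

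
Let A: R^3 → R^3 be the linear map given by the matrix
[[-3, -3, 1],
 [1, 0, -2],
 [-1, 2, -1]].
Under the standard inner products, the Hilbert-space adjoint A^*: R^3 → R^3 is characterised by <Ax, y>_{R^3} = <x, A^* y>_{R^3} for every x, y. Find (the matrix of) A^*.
A^* = A^T =
[[-3, 1, -1],
 [-3, 0, 2],
 [1, -2, -1]]

For real matrices with standard dot products, the defining identity <Ax, y> = <x, A^* y> gives (Ax)^T y = x^T (A^*) y, i.e. x^T A^T y = x^T (A^*) y. Since this holds for all x, y, we must have A^* = A^T. Therefore
A^* =
[[-3, 1, -1],
 [-3, 0, 2],
 [1, -2, -1]].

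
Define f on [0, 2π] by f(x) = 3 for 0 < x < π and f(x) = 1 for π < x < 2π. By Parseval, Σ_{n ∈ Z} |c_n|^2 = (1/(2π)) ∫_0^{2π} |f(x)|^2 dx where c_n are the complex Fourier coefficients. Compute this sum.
Σ |c_n|^2 = 5

Parseval equates the L^2 energy of f (normalised by 1/(2π)) with the ℓ^2 sum of its Fourier coefficients: (1/(2π)) ∫_0^{2π} |f|^2 = Σ |c_n|^2.
Compute the left side: (1/(2π)) [∫_0^π 3^2 dx + ∫_π^{2π} 1^2 dx] = (1/(2π)) · (9π + 1π) = (9 + 1)/2 = 5.
So Σ_{n ∈ Z} |c_n|^2 = 5.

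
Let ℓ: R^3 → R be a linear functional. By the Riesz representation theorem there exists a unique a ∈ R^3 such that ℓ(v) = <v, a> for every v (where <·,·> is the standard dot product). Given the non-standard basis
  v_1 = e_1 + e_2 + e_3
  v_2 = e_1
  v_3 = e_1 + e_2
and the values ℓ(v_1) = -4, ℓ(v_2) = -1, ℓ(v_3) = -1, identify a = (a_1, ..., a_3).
a = (-1, 0, -3)

Write a = (a_1, ..., a_3) in the standard basis. For each basis vector v_i, ℓ(v_i) = <v_i, a> is a linear equation in the a_j's. Collect the n equations into a matrix system V a = ℓ, where row i of V is v_i (expressed in the standard basis). Since V is invertible (lower-triangular with 1s on the diagonal, up to permutation), solve by back-substitution:
  V =
[[1, 1, 1],
 [1, 0, 0],
 [1, 1, 0]]
  V a = (-4, -1, -1)
Solving gives a = (-1, 0, -3).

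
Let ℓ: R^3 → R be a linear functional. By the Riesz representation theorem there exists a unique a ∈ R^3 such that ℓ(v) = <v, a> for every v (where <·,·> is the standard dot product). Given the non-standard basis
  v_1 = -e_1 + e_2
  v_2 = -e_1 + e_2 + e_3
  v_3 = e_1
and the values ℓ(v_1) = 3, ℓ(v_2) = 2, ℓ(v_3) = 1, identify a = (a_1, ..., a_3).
a = (1, 4, -1)

Write a = (a_1, ..., a_3) in the standard basis. For each basis vector v_i, ℓ(v_i) = <v_i, a> is a linear equation in the a_j's. Collect the n equations into a matrix system V a = ℓ, where row i of V is v_i (expressed in the standard basis). Since V is invertible (lower-triangular with 1s on the diagonal, up to permutation), solve by back-substitution:
  V =
[[-1, 1, 0],
 [-1, 1, 1],
 [1, 0, 0]]
  V a = (3, 2, 1)
Solving gives a = (1, 4, -1).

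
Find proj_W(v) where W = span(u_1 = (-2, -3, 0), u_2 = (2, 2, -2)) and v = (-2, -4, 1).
proj_W(v) = (-37/14, -25/7, 11/14)

Set up U = [u_1 | ... | u_2] ∈ R^(3×2). The projector onto W = col(U) is P = U (U^T U)^(-1) U^T.
Compute U^T U =
  [13, -10]
  [-10, 12],
and U^T v = (16, -14).
Solve U^T U · c = U^T v for the coefficients: c = (13/14, -11/28). The projection is proj_W(v) = U c.
Check: (v - proj_W(v)) · u_1 = 0  (should be 0).
Check: (v - proj_W(v)) · u_2 = 0  (should be 0).
Result: proj_W(v) = (-37/14, -25/7, 11/14).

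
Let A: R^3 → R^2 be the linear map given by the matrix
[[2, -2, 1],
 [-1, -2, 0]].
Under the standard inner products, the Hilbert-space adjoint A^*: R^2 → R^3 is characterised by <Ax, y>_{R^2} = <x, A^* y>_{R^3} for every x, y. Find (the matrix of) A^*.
A^* = A^T =
[[2, -1],
 [-2, -2],
 [1, 0]]

For real matrices with standard dot products, the defining identity <Ax, y> = <x, A^* y> gives (Ax)^T y = x^T (A^*) y, i.e. x^T A^T y = x^T (A^*) y. Since this holds for all x, y, we must have A^* = A^T. Therefore
A^* =
[[2, -1],
 [-2, -2],
 [1, 0]].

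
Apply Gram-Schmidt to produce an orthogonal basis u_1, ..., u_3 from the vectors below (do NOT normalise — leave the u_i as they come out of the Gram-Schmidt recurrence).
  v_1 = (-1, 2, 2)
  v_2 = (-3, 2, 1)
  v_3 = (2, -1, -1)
Orthogonal basis:
  u_1 = (-1, 2, 2)
  u_2 = (-2, 0, -1)
  u_3 = (2/15, 1/3, -4/15)

Apply the Gram-Schmidt recurrence
  u_1 = v_1
  u_i = v_i − Σ_{j<i} ((v_i · u_j) / (u_j · u_j)) · u_j.

Step by step this gives:
  u_1 = (-1, 2, 2)
  u_2 = (-2, 0, -1)
  u_3 = (2/15, 1/3, -4/15)

Orthogonality check:
  u_2 · u_1 = 0 (should be 0)
  u_3 · u_1 = 0 (should be 0)
  u_3 · u_2 = 0 (should be 0)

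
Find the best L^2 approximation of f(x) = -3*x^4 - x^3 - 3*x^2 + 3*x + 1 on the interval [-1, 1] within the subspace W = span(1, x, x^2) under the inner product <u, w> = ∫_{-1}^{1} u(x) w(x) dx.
g(x) = -39*x^2/7 + 12*x/5 + 44/35

The best approximation g ∈ W is the orthogonal projection of f onto W. Writing g = a_0 + a_1 x + a_2 x^2, the coefficients solve the normal equations G · a = b where
  G_{ij} = <φ_i, φ_j> and b_i = <f, φ_i>, with φ_0 = 1, φ_1 = x, φ_2 = x^2.
G =
  [2, 0, 2/3]
  [0, 2/3, 0]
  [2/3, 0, 2/5],
b = (-6/5, 8/5, -146/105).
Solving gives a_0 = 44/35, a_1 = 12/5, a_2 = -39/7, so
  g(x) = -39*x^2/7 + 12*x/5 + 44/35.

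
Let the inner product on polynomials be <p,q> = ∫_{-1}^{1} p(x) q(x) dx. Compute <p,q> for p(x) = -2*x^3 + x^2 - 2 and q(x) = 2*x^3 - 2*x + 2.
<p,q> = -652/105

Expand the product: p(x)·q(x) = -4*x^6 + 2*x^5 + 4*x^4 - 10*x^3 + 2*x^2 + 4*x - 4.
∫_{-1}^{1} of each monomial x^k gives [2/(k+1) if k even, 0 if k odd]. Integrating term-by-term (or equivalently evaluating the antiderivative F(x) = -4*x^7/7 + x^6/3 + 4*x^5/5 - 5*x^4/2 + 2*x^3/3 + 2*x^2 - 4*x at the endpoints):
  F(1) − F(−1) = -229/70 − (617/210) = -652/105.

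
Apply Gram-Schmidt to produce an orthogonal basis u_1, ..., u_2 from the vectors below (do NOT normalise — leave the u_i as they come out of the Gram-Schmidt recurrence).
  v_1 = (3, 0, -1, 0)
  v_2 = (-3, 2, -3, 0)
Orthogonal basis:
  u_1 = (3, 0, -1, 0)
  u_2 = (-6/5, 2, -18/5, 0)

Apply the Gram-Schmidt recurrence
  u_1 = v_1
  u_i = v_i − Σ_{j<i} ((v_i · u_j) / (u_j · u_j)) · u_j.

Step by step this gives:
  u_1 = (3, 0, -1, 0)
  u_2 = (-6/5, 2, -18/5, 0)

Orthogonality check:
  u_2 · u_1 = 0 (should be 0)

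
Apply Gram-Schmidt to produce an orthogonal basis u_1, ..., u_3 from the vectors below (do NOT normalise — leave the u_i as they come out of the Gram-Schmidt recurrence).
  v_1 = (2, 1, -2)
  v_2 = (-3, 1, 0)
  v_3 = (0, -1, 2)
Orthogonal basis:
  u_1 = (2, 1, -2)
  u_2 = (-17/9, 14/9, -10/9)
  u_3 = (8/65, 24/65, 4/13)

Apply the Gram-Schmidt recurrence
  u_1 = v_1
  u_i = v_i − Σ_{j<i} ((v_i · u_j) / (u_j · u_j)) · u_j.

Step by step this gives:
  u_1 = (2, 1, -2)
  u_2 = (-17/9, 14/9, -10/9)
  u_3 = (8/65, 24/65, 4/13)

Orthogonality check:
  u_2 · u_1 = 0 (should be 0)
  u_3 · u_1 = 0 (should be 0)
  u_3 · u_2 = 0 (should be 0)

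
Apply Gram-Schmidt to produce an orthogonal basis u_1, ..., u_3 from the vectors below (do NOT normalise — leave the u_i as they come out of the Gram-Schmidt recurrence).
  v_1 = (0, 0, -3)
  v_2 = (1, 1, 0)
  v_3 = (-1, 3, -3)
Orthogonal basis:
  u_1 = (0, 0, -3)
  u_2 = (1, 1, 0)
  u_3 = (-2, 2, 0)

Apply the Gram-Schmidt recurrence
  u_1 = v_1
  u_i = v_i − Σ_{j<i} ((v_i · u_j) / (u_j · u_j)) · u_j.

Step by step this gives:
  u_1 = (0, 0, -3)
  u_2 = (1, 1, 0)
  u_3 = (-2, 2, 0)

Orthogonality check:
  u_2 · u_1 = 0 (should be 0)
  u_3 · u_1 = 0 (should be 0)
  u_3 · u_2 = 0 (should be 0)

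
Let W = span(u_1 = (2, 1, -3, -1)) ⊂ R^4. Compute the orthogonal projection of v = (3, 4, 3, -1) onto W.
proj_W(v) = (4/15, 2/15, -2/5, -2/15)

Set up U = [u_1 | ... | u_1] ∈ R^(4×1). The projector onto W = col(U) is P = U (U^T U)^(-1) U^T.
Compute U^T U =
  [15],
and U^T v = (2).
Solve U^T U · c = U^T v for the coefficients: c = (2/15). The projection is proj_W(v) = U c.
Check: (v - proj_W(v)) · u_1 = 0  (should be 0).
Result: proj_W(v) = (4/15, 2/15, -2/5, -2/15).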